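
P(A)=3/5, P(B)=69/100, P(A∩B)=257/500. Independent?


P(A)×P(B) = 207/500
P(A∩B) = 257/500
Not equal → NOT independent

No, not independent


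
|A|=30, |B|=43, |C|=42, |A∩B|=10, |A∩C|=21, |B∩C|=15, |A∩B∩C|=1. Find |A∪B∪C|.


|A∪B∪C| = 30+43+42-10-21-15+1 = 70

|A∪B∪C| = 70


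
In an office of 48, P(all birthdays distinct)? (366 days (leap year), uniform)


P(all different) = Π(366-i)/366 for i=0..47
= (366/366)×(365/366)×...×(319/366)
= 0.039768

P ≈ 0.0398 ≈ 3.98%


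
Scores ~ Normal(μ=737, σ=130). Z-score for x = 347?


z = (x - μ)/σ = (347 - 737)/130 = -3.0

z = -3.0


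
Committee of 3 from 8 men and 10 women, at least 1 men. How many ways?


Count by #men:
  1M,2W: C(8,1)×C(10,2)=360
  2M,1W: C(8,2)×C(10,1)=280
  3M,0W: C(8,3)×C(10,0)=56
Total = 696

696


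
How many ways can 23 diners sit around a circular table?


Circular arrangements of 23 distinct objects: fix one position to break rotational symmetry.
(n-1)! = 22! = 1124000727777607680000

1124000727777607680000


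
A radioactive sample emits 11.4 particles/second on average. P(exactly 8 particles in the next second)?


Poisson(λ=11.4): P(X=8) = e^(-λ)×λ^k/k!
= e^(-11.4) × 11.4^8 / 8!
≈ 1.119548484e-05 × 285258642.207 / 40320 ≈ 0.079207

P(X=8) ≈ 0.079207 ≈ 7.92%


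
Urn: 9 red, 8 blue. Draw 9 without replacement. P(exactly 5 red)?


Hypergeometric: C(9,5)×C(8,4)/C(17,9)
= 126×70/24310 = 882/2431

P(X=5) = 882/2431 ≈ 36.28%


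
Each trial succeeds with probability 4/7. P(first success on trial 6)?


Geometric: P(X=6) = (1-p)^(k-1)×p = (3/7)^5×4/7 = 972/117649

P(X=6) = 972/117649 ≈ 0.83%


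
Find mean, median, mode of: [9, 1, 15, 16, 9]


Sorted: [1, 9, 9, 15, 16]
Mean = 50/5 = 10
Median = 9
Freq: {9: 2, 1: 1, 15: 1, 16: 1}
Mode: [9]

Mean=10, Median=9, Mode=9


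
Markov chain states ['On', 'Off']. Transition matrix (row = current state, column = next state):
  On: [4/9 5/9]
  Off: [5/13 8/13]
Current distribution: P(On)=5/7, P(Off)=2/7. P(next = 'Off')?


P(next=Off) = Σᵢ P(now=i)×P(i→Off)
= 5/7×5/9 + 2/7×8/13
= 25/63 + 16/91 = 67/117

P = 67/117 ≈ 0.5726


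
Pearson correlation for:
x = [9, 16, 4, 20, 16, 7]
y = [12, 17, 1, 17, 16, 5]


n=6, Σx=72, Σy=68, Σxy=1015, Σx²=1058, Σy²=1004
r = (6×1015 - 72×68)/√((6×1058 - 72²)(6×1004 - 68²))
= 1194/√(1164×1400) = 1194/√1629600 ≈ 1194/1276.5579 ≈ 0.9353

r ≈ 0.9353


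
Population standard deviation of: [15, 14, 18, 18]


Mean = 65/4
  (15-65/4)²=25/16
  (14-65/4)²=81/16
  (18-65/4)²=49/16
  (18-65/4)²=49/16
Σ(x-μ)² = 51/4
σ² = (51/4)/4 = 51/16

σ = √(51/16) ≈ 1.7854


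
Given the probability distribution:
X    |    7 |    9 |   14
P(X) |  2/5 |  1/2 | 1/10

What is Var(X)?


E[X] = 87/10
E[X²] = 797/10
Var(X) = E[X²] - (E[X])² = 797/10 - 7569/100 = 401/100

Var(X) = 401/100 ≈ 4.0100


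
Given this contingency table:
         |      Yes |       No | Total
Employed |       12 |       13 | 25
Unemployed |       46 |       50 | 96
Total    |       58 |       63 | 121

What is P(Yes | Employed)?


P(Yes | Employed) = 12/(12+13) = 12/25

P(Yes|Employed) = 12/25 ≈ 48.00%


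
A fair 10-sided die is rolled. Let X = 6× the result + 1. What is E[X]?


E[die] = (1+10)/2 = 11/2
E[X] = 6×11/2 + 1 = 34

E[X] = 34


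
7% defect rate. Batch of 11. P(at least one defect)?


P(all good) = (93/100)^11 = 4501035456767426597157/10000000000000000000000
P(≥1 defect) = 5498964543232573402843/10000000000000000000000

P = 5498964543232573402843/10000000000000000000000 ≈ 54.99%


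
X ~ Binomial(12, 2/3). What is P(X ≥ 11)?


P(X ≥ 11) = Σ P(X=i) for i=11..12
P(X=11) = 8192/177147
P(X=12) = 4096/531441
Sum = 28672/531441

P(X ≥ 11) = 28672/531441 ≈ 5.40%


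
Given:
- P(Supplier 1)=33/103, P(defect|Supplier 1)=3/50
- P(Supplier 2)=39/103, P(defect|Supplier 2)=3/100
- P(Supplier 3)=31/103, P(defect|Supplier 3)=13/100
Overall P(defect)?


P(B) = Σ P(B|Aᵢ)×P(Aᵢ)
  3/50×33/103 = 99/5150
  3/100×39/103 = 117/10300
  13/100×31/103 = 403/10300
Sum = 359/5150

P(defect) = 359/5150 ≈ 6.97%


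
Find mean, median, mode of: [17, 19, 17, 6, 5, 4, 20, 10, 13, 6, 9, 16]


Sorted: [4, 5, 6, 6, 9, 10, 13, 16, 17, 17, 19, 20]
Mean = 142/12 = 71/6
Median = 23/2
Freq: {17: 2, 19: 1, 6: 2, 5: 1, 4: 1, 20: 1, 10: 1, 13: 1, 9: 1, 16: 1}
Mode: [6, 17]

Mean=71/6, Median=23/2, Mode=[6, 17]


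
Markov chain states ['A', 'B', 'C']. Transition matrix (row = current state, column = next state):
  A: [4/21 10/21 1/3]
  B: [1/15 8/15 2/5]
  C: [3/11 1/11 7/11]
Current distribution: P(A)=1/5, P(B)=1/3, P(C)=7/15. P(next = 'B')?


P(next=B) = Σᵢ P(now=i)×P(i→B)
= 1/5×10/21 + 1/3×8/15 + 7/15×1/11
= 2/21 + 8/45 + 7/165 = 1093/3465

P = 1093/3465 ≈ 0.3154


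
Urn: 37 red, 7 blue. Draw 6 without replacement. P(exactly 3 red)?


Hypergeometric: C(37,3)×C(7,3)/C(44,6)
= 7770×35/7059052 = 19425/504218

P(X=3) = 19425/504218 ≈ 3.85%


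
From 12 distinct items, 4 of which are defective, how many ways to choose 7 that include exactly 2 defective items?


Choose 2 of the 4 defective items and 5 of the other 8 items:
C(4,2)×C(8,5) = 6×56 = 336

336


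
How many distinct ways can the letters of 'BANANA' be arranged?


Letters: 6, freq: {'B': 1, 'A': 3, 'N': 2}
6!/(1!×3!×2!) = 720/12 = 60

60


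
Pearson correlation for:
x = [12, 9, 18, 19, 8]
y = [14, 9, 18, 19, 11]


n=5, Σx=66, Σy=71, Σxy=1022, Σx²=974, Σy²=1083
r = (5×1022 - 66×71)/√((5×974 - 66²)(5×1083 - 71²))
= 424/√(514×374) = 424/√192236 ≈ 424/438.4473 ≈ 0.9670

r ≈ 0.9670


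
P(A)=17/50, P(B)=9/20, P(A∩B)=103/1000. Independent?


P(A)×P(B) = 153/1000
P(A∩B) = 103/1000
Not equal → NOT independent

No, not independent


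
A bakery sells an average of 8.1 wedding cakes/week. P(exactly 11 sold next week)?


Poisson(λ=8.1): P(X=11) = e^(-λ)×λ^k/k!
= e^(-8.1) × 8.1^11 / 11!
≈ 0.0003035391381 × 9847709021.84 / 39916800 ≈ 0.074885

P(X=11) ≈ 0.074885 ≈ 7.49%


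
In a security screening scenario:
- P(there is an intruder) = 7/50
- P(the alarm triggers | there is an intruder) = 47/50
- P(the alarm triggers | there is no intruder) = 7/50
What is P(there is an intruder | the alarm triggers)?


Using Bayes' theorem:
P(A|B) = P(B|A)·P(A) / P(B)

P(the alarm triggers) = 47/50 × 7/50 + 7/50 × 43/50
= 329/2500 + 301/2500 = 63/250

P(there is an intruder|the alarm triggers) = (329/2500) / (63/250) = 47/90

P(there is an intruder|the alarm triggers) = 47/90 ≈ 52.22%


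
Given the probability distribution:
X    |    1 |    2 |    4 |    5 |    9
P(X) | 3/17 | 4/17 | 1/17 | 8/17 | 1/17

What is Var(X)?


E[X] = 64/17
E[X²] = 316/17
Var(X) = E[X²] - (E[X])² = 316/17 - 4096/289 = 1276/289

Var(X) = 1276/289 ≈ 4.4152


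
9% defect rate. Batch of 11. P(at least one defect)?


P(all good) = (91/100)^11 = 3543686674874777831491/10000000000000000000000
P(≥1 defect) = 6456313325125222168509/10000000000000000000000

P = 6456313325125222168509/10000000000000000000000 ≈ 64.56%


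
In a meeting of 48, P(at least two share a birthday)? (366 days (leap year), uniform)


P(all different) = Π(366-i)/366 for i=0..47
= 0.039768
P(match) = 1 - 0.039768 = 0.960232

P ≈ 0.9602 ≈ 96.02%


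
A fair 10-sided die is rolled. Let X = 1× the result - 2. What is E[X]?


E[die] = (1+10)/2 = 11/2
E[X] = 1×11/2 - 2 = 7/2

E[X] = 7/2


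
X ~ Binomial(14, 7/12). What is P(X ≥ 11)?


P(X ≥ 11) = Σ P(X=i) for i=11..14
P(X=11) = 22492091701625/320979616137216
P(X=12) = 31488928382275/1283918464548864
P(X=13) = 3391115364245/641959232274432
P(X=14) = 678223072849/1283918464548864
Sum = 64458874495057/641959232274432

P(X ≥ 11) = 64458874495057/641959232274432 ≈ 10.04%


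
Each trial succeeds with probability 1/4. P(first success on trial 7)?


Geometric: P(X=7) = (1-p)^(k-1)×p = (3/4)^6×1/4 = 729/16384

P(X=7) = 729/16384 ≈ 4.45%


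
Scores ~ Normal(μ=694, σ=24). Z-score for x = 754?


z = (x - μ)/σ = (754 - 694)/24 = 2.5

z = 2.5


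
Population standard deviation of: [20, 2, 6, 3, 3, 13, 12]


Mean = 59/7
  (20-59/7)²=6561/49
  (2-59/7)²=2025/49
  (6-59/7)²=289/49
  (3-59/7)²=1444/49
  (3-59/7)²=1444/49
  (13-59/7)²=1024/49
  (12-59/7)²=625/49
Σ(x-μ)² = 1916/7
σ² = (1916/7)/7 = 1916/49

σ = √(1916/49) ≈ 6.2532


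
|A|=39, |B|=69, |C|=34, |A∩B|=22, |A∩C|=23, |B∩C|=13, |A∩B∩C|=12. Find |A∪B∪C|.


|A∪B∪C| = 39+69+34-22-23-13+12 = 96

|A∪B∪C| = 96


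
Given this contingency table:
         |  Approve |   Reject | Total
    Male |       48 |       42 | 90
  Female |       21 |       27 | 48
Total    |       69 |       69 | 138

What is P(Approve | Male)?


P(Approve | Male) = 48/(48+42) = 48/90 = 8/15

P(Approve|Male) = 8/15 ≈ 53.33%


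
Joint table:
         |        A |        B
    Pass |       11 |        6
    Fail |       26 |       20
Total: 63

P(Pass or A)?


P(Pass∨A) = P(Pass) + P(A) - P(Pass∧A)
= (17 + 37 - 11)/63 = 43/63

P = 43/63 ≈ 68.25%


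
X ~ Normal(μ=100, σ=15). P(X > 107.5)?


z = (107.5-100)/15 = 0.5
P(X > 107.5) = 1 - P(Z ≤ 0.5) = 1 - 0.6915 = 0.3085

P(X > 107.5) ≈ 0.3085


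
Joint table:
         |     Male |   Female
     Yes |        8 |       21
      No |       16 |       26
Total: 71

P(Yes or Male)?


P(Yes∨Male) = P(Yes) + P(Male) - P(Yes∧Male)
= (29 + 24 - 8)/71 = 45/71

P = 45/71 ≈ 63.38%


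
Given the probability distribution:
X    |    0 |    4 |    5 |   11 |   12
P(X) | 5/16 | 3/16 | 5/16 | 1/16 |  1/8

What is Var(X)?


E[X] = 9/2
E[X²] = 291/8
Var(X) = E[X²] - (E[X])² = 291/8 - 81/4 = 129/8

Var(X) = 129/8 ≈ 16.1250


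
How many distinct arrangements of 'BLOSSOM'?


Letters: 7, freq: {'B': 1, 'L': 1, 'O': 2, 'S': 2, 'M': 1}
7!/(1!×1!×2!×2!×1!) = 5040/4 = 1260

1260


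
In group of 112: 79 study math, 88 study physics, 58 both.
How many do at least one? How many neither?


|A∪B| = 79+88-58 = 109
Neither = 112-109 = 3

At least one: 109; Neither: 3


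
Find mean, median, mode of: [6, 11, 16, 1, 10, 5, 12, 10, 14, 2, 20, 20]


Sorted: [1, 2, 5, 6, 10, 10, 11, 12, 14, 16, 20, 20]
Mean = 127/12
Median = 21/2
Freq: {6: 1, 11: 1, 16: 1, 1: 1, 10: 2, 5: 1, 12: 1, 14: 1, 2: 1, 20: 2}
Mode: [10, 20]

Mean=127/12, Median=21/2, Mode=[10, 20]


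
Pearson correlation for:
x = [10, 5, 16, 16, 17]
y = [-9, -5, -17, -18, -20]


n=5, Σx=64, Σy=-69, Σxy=-1015, Σx²=926, Σy²=1119
r = (5×(-1015) - 64×(-69))/√((5×926 - 64²)(5×1119 - (-69)²))
= -659/√(534×834) = -659/√445356 ≈ -659/667.3500 ≈ -0.9875

r ≈ -0.9875


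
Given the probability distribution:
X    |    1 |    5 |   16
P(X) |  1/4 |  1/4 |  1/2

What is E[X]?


E[X] = Σ x·P(X=x)
= (1)×(1/4) + (5)×(1/4) + (16)×(1/2)
= 19/2

E[X] = 19/2


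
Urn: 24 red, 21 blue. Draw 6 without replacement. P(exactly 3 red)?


Hypergeometric: C(24,3)×C(21,3)/C(45,6)
= 2024×1330/8145060 = 1748/5289

P(X=3) = 1748/5289 ≈ 33.05%


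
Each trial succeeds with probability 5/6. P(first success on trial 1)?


Geometric: P(X=1) = (1-p)^(k-1)×p = (1/6)^0×5/6 = 5/6

P(X=1) = 5/6 ≈ 83.33%


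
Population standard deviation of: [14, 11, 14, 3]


Mean = 42/4 = 21/2
  (14-21/2)²=49/4
  (11-21/2)²=1/4
  (14-21/2)²=49/4
  (3-21/2)²=225/4
Σ(x-μ)² = 81
σ² = 81/4

σ = √(81/4) ≈ 4.5000


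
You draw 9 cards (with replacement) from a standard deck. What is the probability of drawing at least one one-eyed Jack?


P(not a one-eyed Jack) = 50/52 = 25/26
P(none in 9 draws) = (25/26)^9 = 3814697265625/5429503678976
P(≥1 one-eyed Jack) = 1 - 3814697265625/5429503678976 = 1614806413351/5429503678976

P = 1614806413351/5429503678976 ≈ 29.74%


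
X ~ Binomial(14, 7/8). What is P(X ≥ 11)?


P(X ≥ 11) = Σ P(X=i) for i=11..14
P(X=11) = 179936733613/1099511627776
P(X=12) = 1259557135291/4398046511104
P(X=13) = 678223072849/2199023255552
P(X=14) = 678223072849/4398046511104
Sum = 2006986644145/2199023255552

P(X ≥ 11) = 2006986644145/2199023255552 ≈ 91.27%


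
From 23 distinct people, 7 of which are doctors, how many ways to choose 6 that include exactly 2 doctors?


Choose 2 of the 7 doctors and 4 of the other 16 people:
C(7,2)×C(16,4) = 21×1820 = 38220

38220


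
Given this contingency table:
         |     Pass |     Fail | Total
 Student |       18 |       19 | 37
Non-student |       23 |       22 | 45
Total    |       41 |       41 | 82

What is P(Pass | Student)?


P(Pass | Student) = 18/(18+19) = 18/37

P(Pass|Student) = 18/37 ≈ 48.65%


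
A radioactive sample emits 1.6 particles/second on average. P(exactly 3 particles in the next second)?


Poisson(λ=1.6): P(X=3) = e^(-λ)×λ^k/k!
= e^(-1.6) × 1.6^3 / 3!
≈ 0.201896518 × 4.096 / 6 ≈ 0.137828

P(X=3) ≈ 0.137828 ≈ 13.78%


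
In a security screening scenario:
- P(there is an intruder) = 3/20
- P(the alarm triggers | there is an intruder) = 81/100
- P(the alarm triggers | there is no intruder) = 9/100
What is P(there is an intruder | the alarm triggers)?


Using Bayes' theorem:
P(A|B) = P(B|A)·P(A) / P(B)

P(the alarm triggers) = 81/100 × 3/20 + 9/100 × 17/20
= 243/2000 + 153/2000 = 99/500

P(there is an intruder|the alarm triggers) = (243/2000) / (99/500) = 27/44

P(there is an intruder|the alarm triggers) = 27/44 ≈ 61.36%


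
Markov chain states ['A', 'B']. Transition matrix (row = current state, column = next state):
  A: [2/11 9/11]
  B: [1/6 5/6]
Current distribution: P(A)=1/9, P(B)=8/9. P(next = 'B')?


P(next=B) = Σᵢ P(now=i)×P(i→B)
= 1/9×9/11 + 8/9×5/6
= 1/11 + 20/27 = 247/297

P = 247/297 ≈ 0.8316


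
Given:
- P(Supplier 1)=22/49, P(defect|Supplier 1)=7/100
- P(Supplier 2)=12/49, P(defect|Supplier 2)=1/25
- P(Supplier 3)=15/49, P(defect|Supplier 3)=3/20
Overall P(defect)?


P(B) = Σ P(B|Aᵢ)×P(Aᵢ)
  7/100×22/49 = 11/350
  1/25×12/49 = 12/1225
  3/20×15/49 = 9/196
Sum = 61/700

P(defect) = 61/700 ≈ 8.71%


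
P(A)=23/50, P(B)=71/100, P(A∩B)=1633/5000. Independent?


P(A)×P(B) = 1633/5000
P(A∩B) = 1633/5000
Equal ✓ → Independent

Yes, independent


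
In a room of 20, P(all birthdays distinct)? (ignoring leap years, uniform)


P(all different) = Π(365-i)/365 for i=0..19
= (365/365)×(364/365)×...×(346/365)
= 0.588562

P ≈ 0.5886 ≈ 58.86%


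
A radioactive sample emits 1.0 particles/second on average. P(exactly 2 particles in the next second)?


Poisson(λ=1.0): P(X=2) = e^(-λ)×λ^k/k!
= e^(-1.0) × 1.0^2 / 2!
≈ 0.3678794412 × 1 / 2 ≈ 0.183940

P(X=2) ≈ 0.183940 ≈ 18.39%


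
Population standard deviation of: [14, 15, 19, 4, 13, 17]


Mean = 82/6 = 41/3
  (14-41/3)²=1/9
  (15-41/3)²=16/9
  (19-41/3)²=256/9
  (4-41/3)²=841/9
  (13-41/3)²=4/9
  (17-41/3)²=100/9
Σ(x-μ)² = 406/3
σ² = (406/3)/6 = 203/9

σ = √(203/9) ≈ 4.7493


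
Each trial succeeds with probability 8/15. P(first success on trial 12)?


Geometric: P(X=12) = (1-p)^(k-1)×p = (7/15)^11×8/15 = 15818613944/129746337890625

P(X=12) = 15818613944/129746337890625 ≈ 0.01%


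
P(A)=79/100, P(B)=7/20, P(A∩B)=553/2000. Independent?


P(A)×P(B) = 553/2000
P(A∩B) = 553/2000
Equal ✓ → Independent

Yes, independent


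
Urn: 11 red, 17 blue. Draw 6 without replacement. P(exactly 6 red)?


Hypergeometric: C(11,6)×C(17,0)/C(28,6)
= 462×1/376740 = 11/8970

P(X=6) = 11/8970 ≈ 0.12%


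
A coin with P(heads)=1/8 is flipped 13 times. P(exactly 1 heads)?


Binomial: P(X=1) = C(13,1)×p^1×(1-p)^12
= 13 × 1/8 × 13841287201/68719476736 = 179936733613/549755813888

P(X=1) = 179936733613/549755813888 ≈ 32.73%


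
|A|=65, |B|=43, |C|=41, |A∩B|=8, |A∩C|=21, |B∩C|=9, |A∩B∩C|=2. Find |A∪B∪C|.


|A∪B∪C| = 65+43+41-8-21-9+2 = 113

|A∪B∪C| = 113


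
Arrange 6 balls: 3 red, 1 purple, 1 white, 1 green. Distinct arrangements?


6!/(3!×1!×1!×1!) = 120

120


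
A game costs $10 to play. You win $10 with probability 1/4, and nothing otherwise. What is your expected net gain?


E[gain] = (10-10)×1/4 + (-10)×3/4
= 0 - 15/2 = -15/2

Expected net gain = $-15/2 ≈ $-7.50


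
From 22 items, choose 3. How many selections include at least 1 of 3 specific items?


Complement: C(22,3) - C(19,3) = 1540 - 969 = 571

571


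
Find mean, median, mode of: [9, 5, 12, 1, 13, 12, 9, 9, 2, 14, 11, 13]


Sorted: [1, 2, 5, 9, 9, 9, 11, 12, 12, 13, 13, 14]
Mean = 110/12 = 55/6
Median = 10
Freq: {9: 3, 5: 1, 12: 2, 1: 1, 13: 2, 2: 1, 14: 1, 11: 1}
Mode: [9]

Mean=55/6, Median=10, Mode=9


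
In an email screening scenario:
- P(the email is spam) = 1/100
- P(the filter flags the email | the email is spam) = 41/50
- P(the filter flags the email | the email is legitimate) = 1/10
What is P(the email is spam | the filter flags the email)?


Using Bayes' theorem:
P(A|B) = P(B|A)·P(A) / P(B)

P(the filter flags the email) = 41/50 × 1/100 + 1/10 × 99/100
= 41/5000 + 99/1000 = 67/625

P(the email is spam|the filter flags the email) = (41/5000) / (67/625) = 41/536

P(the email is spam|the filter flags the email) = 41/536 ≈ 7.65%


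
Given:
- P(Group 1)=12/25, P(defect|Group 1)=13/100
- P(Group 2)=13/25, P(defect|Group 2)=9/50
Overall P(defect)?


P(B) = Σ P(B|Aᵢ)×P(Aᵢ)
  13/100×12/25 = 39/625
  9/50×13/25 = 117/1250
Sum = 39/250

P(defect) = 39/250 ≈ 15.60%


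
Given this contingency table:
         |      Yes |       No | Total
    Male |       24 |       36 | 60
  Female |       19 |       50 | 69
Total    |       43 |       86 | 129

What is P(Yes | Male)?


P(Yes | Male) = 24/(24+36) = 24/60 = 2/5

P(Yes|Male) = 2/5 ≈ 40.00%


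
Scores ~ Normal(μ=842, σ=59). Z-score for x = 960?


z = (x - μ)/σ = (960 - 842)/59 = 2.0

z = 2.0


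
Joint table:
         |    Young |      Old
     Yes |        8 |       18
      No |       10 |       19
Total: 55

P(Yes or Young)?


P(Yes∨Young) = P(Yes) + P(Young) - P(Yes∧Young)
= (26 + 18 - 8)/55 = 36/55

P = 36/55 ≈ 65.45%


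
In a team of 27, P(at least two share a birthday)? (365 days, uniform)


P(all different) = Π(365-i)/365 for i=0..26
= 0.373141
P(match) = 1 - 0.373141 = 0.626859

P ≈ 0.6269 ≈ 62.69%


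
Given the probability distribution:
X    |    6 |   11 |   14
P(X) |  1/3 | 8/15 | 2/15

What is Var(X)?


E[X] = 146/15
E[X²] = 308/3
Var(X) = E[X²] - (E[X])² = 308/3 - 21316/225 = 1784/225

Var(X) = 1784/225 ≈ 7.9289


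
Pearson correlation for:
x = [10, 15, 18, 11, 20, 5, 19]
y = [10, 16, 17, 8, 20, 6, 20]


n=7, Σx=98, Σy=97, Σxy=1544, Σx²=1556, Σy²=1545
r = (7×1544 - 98×97)/√((7×1556 - 98²)(7×1545 - 97²))
= 1302/√(1288×1406) = 1302/√1810928 ≈ 1302/1345.7072 ≈ 0.9675

r ≈ 0.9675


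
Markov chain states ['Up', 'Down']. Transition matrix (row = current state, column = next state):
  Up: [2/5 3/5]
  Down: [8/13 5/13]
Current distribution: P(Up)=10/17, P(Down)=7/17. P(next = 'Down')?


P(next=Down) = Σᵢ P(now=i)×P(i→Down)
= 10/17×3/5 + 7/17×5/13
= 6/17 + 35/221 = 113/221

P = 113/221 ≈ 0.5113


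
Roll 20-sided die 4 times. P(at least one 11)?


P(no 11)^4 = (19/20)^4 = 130321/160000
P(≥1) = 1 - 130321/160000 = 29679/160000

P = 29679/160000 ≈ 18.55%


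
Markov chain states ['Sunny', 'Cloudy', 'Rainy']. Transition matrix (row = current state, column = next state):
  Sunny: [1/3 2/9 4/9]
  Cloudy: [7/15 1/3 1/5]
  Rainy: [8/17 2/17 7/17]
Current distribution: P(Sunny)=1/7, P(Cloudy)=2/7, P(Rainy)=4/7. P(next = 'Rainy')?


P(next=Rainy) = Σᵢ P(now=i)×P(i→Rainy)
= 1/7×4/9 + 2/7×1/5 + 4/7×7/17
= 4/63 + 2/35 + 4/17 = 1906/5355

P = 1906/5355 ≈ 0.3559


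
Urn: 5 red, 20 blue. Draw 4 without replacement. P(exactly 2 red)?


Hypergeometric: C(5,2)×C(20,2)/C(25,4)
= 10×190/12650 = 38/253

P(X=2) = 38/253 ≈ 15.02%


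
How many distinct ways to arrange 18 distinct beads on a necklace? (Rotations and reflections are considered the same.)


Free circular arrangements: rotations and reflections both identified.
(n-1)!/2 = 17!/2 = 355687428096000/2 = 177843714048000

177843714048000


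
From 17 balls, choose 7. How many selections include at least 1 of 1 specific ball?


Complement: C(17,7) - C(16,7) = 19448 - 11440 = 8008

8008


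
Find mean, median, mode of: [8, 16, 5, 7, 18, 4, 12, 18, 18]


Sorted: [4, 5, 7, 8, 12, 16, 18, 18, 18]
Mean = 106/9
Median = 12
Freq: {8: 1, 16: 1, 5: 1, 7: 1, 18: 3, 4: 1, 12: 1}
Mode: [18]

Mean=106/9, Median=12, Mode=18


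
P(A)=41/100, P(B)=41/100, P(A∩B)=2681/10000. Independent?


P(A)×P(B) = 1681/10000
P(A∩B) = 2681/10000
Not equal → NOT independent

No, not independent


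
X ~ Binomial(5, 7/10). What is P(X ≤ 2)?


P(X ≤ 2) = Σ P(X=i) for i=0..2
P(X=0) = 243/100000
P(X=1) = 567/20000
P(X=2) = 1323/10000
Sum = 4077/25000

P(X ≤ 2) = 4077/25000 ≈ 16.31%


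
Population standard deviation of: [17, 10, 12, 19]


Mean = 58/4 = 29/2
  (17-29/2)²=25/4
  (10-29/2)²=81/4
  (12-29/2)²=25/4
  (19-29/2)²=81/4
Σ(x-μ)² = 53
σ² = 53/4

σ = √(53/4) ≈ 3.6401


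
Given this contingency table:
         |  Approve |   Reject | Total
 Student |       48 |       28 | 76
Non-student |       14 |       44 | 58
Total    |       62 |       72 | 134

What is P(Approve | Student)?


P(Approve | Student) = 48/(48+28) = 48/76 = 12/19

P(Approve|Student) = 12/19 ≈ 63.16%


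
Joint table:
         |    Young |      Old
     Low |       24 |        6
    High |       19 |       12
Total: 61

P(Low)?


P(Low) = (24+6)/61 = 30/61

P(Low) = 30/61 ≈ 49.18%


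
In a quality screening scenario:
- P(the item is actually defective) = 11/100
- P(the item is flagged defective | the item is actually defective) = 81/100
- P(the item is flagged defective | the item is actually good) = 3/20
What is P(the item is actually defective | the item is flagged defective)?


Using Bayes' theorem:
P(A|B) = P(B|A)·P(A) / P(B)

P(the item is flagged defective) = 81/100 × 11/100 + 3/20 × 89/100
= 891/10000 + 267/2000 = 1113/5000

P(the item is actually defective|the item is flagged defective) = (891/10000) / (1113/5000) = 297/742

P(the item is actually defective|the item is flagged defective) = 297/742 ≈ 40.03%


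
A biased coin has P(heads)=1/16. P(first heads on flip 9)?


Geometric: P(X=9) = (1-p)^(k-1)×p = (15/16)^8×1/16 = 2562890625/68719476736

P(X=9) = 2562890625/68719476736 ≈ 3.73%


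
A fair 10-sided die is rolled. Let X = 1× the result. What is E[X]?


E[die] = (1+10)/2 = 11/2
E[X] = 1 × 11/2 = 11/2

E[X] = 11/2


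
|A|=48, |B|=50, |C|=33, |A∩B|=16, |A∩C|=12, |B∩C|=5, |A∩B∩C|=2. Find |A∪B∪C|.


|A∪B∪C| = 48+50+33-16-12-5+2 = 100

|A∪B∪C| = 100


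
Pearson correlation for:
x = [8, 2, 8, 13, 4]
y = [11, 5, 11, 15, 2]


n=5, Σx=35, Σy=44, Σxy=389, Σx²=317, Σy²=496
r = (5×389 - 35×44)/√((5×317 - 35²)(5×496 - 44²))
= 405/√(360×544) = 405/√195840 ≈ 405/442.5381 ≈ 0.9152

r ≈ 0.9152


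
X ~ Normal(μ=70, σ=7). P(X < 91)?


z = (91-70)/7 = 3.0
P(Z < 3.0) = 0.9987

P(X < 91) ≈ 0.9987


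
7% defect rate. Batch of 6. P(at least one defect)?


P(all good) = (93/100)^6 = 646990183449/1000000000000
P(≥1 defect) = 353009816551/1000000000000

P = 353009816551/1000000000000 ≈ 35.30%


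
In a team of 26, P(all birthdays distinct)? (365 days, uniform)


P(all different) = Π(365-i)/365 for i=0..25
= (365/365)×(364/365)×...×(340/365)
= 0.401759

P ≈ 0.4018 ≈ 40.18%


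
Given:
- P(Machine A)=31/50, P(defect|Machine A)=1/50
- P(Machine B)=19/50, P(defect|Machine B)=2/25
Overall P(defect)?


P(B) = Σ P(B|Aᵢ)×P(Aᵢ)
  1/50×31/50 = 31/2500
  2/25×19/50 = 19/625
Sum = 107/2500

P(defect) = 107/2500 ≈ 4.28%


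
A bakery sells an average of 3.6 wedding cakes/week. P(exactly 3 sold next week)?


Poisson(λ=3.6): P(X=3) = e^(-λ)×λ^k/k!
= e^(-3.6) × 3.6^3 / 3!
≈ 0.02732372245 × 46.656 / 6 ≈ 0.212469

P(X=3) ≈ 0.212469 ≈ 21.25%


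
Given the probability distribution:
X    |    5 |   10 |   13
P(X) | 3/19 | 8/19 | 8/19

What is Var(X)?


E[X] = 199/19
E[X²] = 2227/19
Var(X) = E[X²] - (E[X])² = 2227/19 - 39601/361 = 2712/361

Var(X) = 2712/361 ≈ 7.5125


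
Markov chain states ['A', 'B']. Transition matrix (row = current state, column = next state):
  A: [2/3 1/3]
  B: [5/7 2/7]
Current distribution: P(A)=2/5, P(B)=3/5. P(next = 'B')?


P(next=B) = Σᵢ P(now=i)×P(i→B)
= 2/5×1/3 + 3/5×2/7
= 2/15 + 6/35 = 32/105

P = 32/105 ≈ 0.3048


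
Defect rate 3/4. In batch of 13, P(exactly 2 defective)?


Binomial: P(X=2) = C(13,2)×p^2×(1-p)^11
= 78 × 9/16 × 1/4194304 = 351/33554432

P(X=2) = 351/33554432 ≈ 0.00%


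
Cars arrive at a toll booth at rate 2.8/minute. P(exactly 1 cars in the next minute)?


Poisson(λ=2.8): P(X=1) = e^(-λ)×λ^k/k!
= e^(-2.8) × 2.8^1 / 1!
≈ 0.06081006263 × 2.8 / 1 ≈ 0.170268

P(X=1) ≈ 0.170268 ≈ 17.03%


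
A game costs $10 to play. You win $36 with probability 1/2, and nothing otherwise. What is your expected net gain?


E[gain] = (36-10)×1/2 + (-10)×1/2
= 13 - 5 = 8

Expected net gain = $8 ≈ $8.00


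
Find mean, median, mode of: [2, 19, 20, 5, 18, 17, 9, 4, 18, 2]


Sorted: [2, 2, 4, 5, 9, 17, 18, 18, 19, 20]
Mean = 114/10 = 57/5
Median = 13
Freq: {2: 2, 19: 1, 20: 1, 5: 1, 18: 2, 17: 1, 9: 1, 4: 1}
Mode: [2, 18]

Mean=57/5, Median=13, Mode=[2, 18]


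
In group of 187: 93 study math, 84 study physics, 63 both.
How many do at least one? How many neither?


|A∪B| = 93+84-63 = 114
Neither = 187-114 = 73

At least one: 114; Neither: 73


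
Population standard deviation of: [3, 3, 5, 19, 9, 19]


Mean = 58/6 = 29/3
  (3-29/3)²=400/9
  (3-29/3)²=400/9
  (5-29/3)²=196/9
  (19-29/3)²=784/9
  (9-29/3)²=4/9
  (19-29/3)²=784/9
Σ(x-μ)² = 856/3
σ² = (856/3)/6 = 428/9

σ = √(428/9) ≈ 6.8961


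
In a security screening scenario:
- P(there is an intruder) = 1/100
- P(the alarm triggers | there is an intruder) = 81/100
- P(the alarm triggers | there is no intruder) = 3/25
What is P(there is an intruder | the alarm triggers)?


Using Bayes' theorem:
P(A|B) = P(B|A)·P(A) / P(B)

P(the alarm triggers) = 81/100 × 1/100 + 3/25 × 99/100
= 81/10000 + 297/2500 = 1269/10000

P(there is an intruder|the alarm triggers) = (81/10000) / (1269/10000) = 3/47

P(there is an intruder|the alarm triggers) = 3/47 ≈ 6.38%


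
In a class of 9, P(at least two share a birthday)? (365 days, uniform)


P(all different) = Π(365-i)/365 for i=0..8
= 0.905376
P(match) = 1 - 0.905376 = 0.094624

P ≈ 0.0946 ≈ 9.46%


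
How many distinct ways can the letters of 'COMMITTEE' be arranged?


Letters: 9, freq: {'C': 1, 'O': 1, 'M': 2, 'I': 1, 'T': 2, 'E': 2}
9!/(1!×1!×2!×1!×2!×2!) = 362880/8 = 45360

45360


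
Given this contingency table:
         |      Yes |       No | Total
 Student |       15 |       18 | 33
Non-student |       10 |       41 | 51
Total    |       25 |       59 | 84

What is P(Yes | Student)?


P(Yes | Student) = 15/(15+18) = 15/33 = 5/11

P(Yes|Student) = 5/11 ≈ 45.45%


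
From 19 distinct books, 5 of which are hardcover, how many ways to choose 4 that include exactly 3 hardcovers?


Choose 3 of the 5 hardcovers and 1 of the other 14 books:
C(5,3)×C(14,1) = 10×14 = 140

140


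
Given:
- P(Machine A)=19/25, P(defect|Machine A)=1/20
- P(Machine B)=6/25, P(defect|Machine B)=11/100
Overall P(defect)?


P(B) = Σ P(B|Aᵢ)×P(Aᵢ)
  1/20×19/25 = 19/500
  11/100×6/25 = 33/1250
Sum = 161/2500

P(defect) = 161/2500 ≈ 6.44%


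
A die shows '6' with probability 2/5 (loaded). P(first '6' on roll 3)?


Geometric: P(X=3) = (1-p)^(k-1)×p = (3/5)^2×2/5 = 18/125

P(X=3) = 18/125 ≈ 14.40%


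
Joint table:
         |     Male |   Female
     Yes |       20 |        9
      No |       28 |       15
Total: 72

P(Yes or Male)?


P(Yes∨Male) = P(Yes) + P(Male) - P(Yes∧Male)
= (29 + 48 - 20)/72 = 57/72 = 19/24

P = 19/24 ≈ 79.17%


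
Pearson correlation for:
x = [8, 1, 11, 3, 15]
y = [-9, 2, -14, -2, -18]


n=5, Σx=38, Σy=-41, Σxy=-500, Σx²=420, Σy²=609
r = (5×(-500) - 38×(-41))/√((5×420 - 38²)(5×609 - (-41)²))
= -942/√(656×1364) = -942/√894784 ≈ -942/945.9302 ≈ -0.9958

r ≈ -0.9958


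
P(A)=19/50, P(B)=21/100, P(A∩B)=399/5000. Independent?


P(A)×P(B) = 399/5000
P(A∩B) = 399/5000
Equal ✓ → Independent

Yes, independent


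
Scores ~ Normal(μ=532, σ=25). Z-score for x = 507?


z = (x - μ)/σ = (507 - 532)/25 = -1.0

z = -1.0


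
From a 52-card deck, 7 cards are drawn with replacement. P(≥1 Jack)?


P(not a Jack) = 48/52 = 12/13
P(none in 7 draws) = (12/13)^7 = 35831808/62748517
P(≥1 Jack) = 1 - 35831808/62748517 = 26916709/62748517

P = 26916709/62748517 ≈ 42.90%


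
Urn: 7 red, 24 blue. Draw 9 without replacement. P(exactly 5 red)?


Hypergeometric: C(7,5)×C(24,4)/C(31,9)
= 21×10626/20160075 = 3234/292175

P(X=5) = 3234/292175 ≈ 1.11%


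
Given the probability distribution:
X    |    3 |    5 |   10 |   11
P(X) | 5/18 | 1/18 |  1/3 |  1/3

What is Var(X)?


E[X] = 73/9
E[X²] = 698/9
Var(X) = E[X²] - (E[X])² = 698/9 - 5329/81 = 953/81

Var(X) = 953/81 ≈ 11.7654


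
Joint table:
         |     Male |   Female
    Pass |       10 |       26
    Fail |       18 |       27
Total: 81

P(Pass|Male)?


P(Pass|Male) = 10/(10+18) = 10/28 = 5/14

P = 5/14 ≈ 35.71%


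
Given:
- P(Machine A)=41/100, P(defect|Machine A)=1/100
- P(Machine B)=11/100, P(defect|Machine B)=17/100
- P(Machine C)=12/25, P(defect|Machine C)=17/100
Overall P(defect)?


P(B) = Σ P(B|Aᵢ)×P(Aᵢ)
  1/100×41/100 = 41/10000
  17/100×11/100 = 187/10000
  17/100×12/25 = 51/625
Sum = 261/2500

P(defect) = 261/2500 ≈ 10.44%


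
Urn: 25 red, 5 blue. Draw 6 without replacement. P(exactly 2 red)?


Hypergeometric: C(25,2)×C(5,4)/C(30,6)
= 300×5/593775 = 20/7917

P(X=2) = 20/7917 ≈ 0.25%


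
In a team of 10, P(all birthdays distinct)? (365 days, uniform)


P(all different) = Π(365-i)/365 for i=0..9
= (365/365)×(364/365)×...×(356/365)
= 0.883052

P ≈ 0.8831 ≈ 88.31%


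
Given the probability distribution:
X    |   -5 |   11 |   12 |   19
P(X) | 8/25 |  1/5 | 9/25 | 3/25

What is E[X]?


E[X] = Σ x·P(X=x)
= (-5)×(8/25) + (11)×(1/5) + (12)×(9/25) + (19)×(3/25)
= 36/5

E[X] = 36/5


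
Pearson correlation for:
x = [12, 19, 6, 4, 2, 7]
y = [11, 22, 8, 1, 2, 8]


n=6, Σx=50, Σy=52, Σxy=662, Σx²=610, Σy²=738
r = (6×662 - 50×52)/√((6×610 - 50²)(6×738 - 52²))
= 1372/√(1160×1724) = 1372/√1999840 ≈ 1372/1414.1570 ≈ 0.9702

r ≈ 0.9702


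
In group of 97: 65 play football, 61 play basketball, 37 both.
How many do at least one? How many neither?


|A∪B| = 65+61-37 = 89
Neither = 97-89 = 8

At least one: 89; Neither: 8


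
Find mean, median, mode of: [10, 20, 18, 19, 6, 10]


Sorted: [6, 10, 10, 18, 19, 20]
Mean = 83/6
Median = 14
Freq: {10: 2, 20: 1, 18: 1, 19: 1, 6: 1}
Mode: [10]

Mean=83/6, Median=14, Mode=10


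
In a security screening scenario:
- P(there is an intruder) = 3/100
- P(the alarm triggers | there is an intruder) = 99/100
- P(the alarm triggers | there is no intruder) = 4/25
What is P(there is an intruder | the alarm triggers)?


Using Bayes' theorem:
P(A|B) = P(B|A)·P(A) / P(B)

P(the alarm triggers) = 99/100 × 3/100 + 4/25 × 97/100
= 297/10000 + 97/625 = 1849/10000

P(there is an intruder|the alarm triggers) = (297/10000) / (1849/10000) = 297/1849

P(there is an intruder|the alarm triggers) = 297/1849 ≈ 16.06%


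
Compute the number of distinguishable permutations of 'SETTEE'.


Letters: 6, freq: {'S': 1, 'E': 3, 'T': 2}
6!/(1!×3!×2!) = 720/12 = 60

60


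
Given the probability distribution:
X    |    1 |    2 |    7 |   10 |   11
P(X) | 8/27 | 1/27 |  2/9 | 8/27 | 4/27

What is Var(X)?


E[X] = 176/27
E[X²] = 530/9
Var(X) = E[X²] - (E[X])² = 530/9 - 30976/729 = 11954/729

Var(X) = 11954/729 ≈ 16.3978


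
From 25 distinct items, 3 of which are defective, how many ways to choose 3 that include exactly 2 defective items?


Choose 2 of the 3 defective items and 1 of the other 22 items:
C(3,2)×C(22,1) = 3×22 = 66

66


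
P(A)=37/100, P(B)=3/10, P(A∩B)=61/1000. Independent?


P(A)×P(B) = 111/1000
P(A∩B) = 61/1000
Not equal → NOT independent

No, not independent


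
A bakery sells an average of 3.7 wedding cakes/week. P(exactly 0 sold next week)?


Poisson(λ=3.7): P(X=0) = e^(-λ)×λ^k/k!
= e^(-3.7) × 3.7^0 / 0!
≈ 0.02472352647 × 1 / 1 ≈ 0.024724

P(X=0) ≈ 0.024724 ≈ 2.47%


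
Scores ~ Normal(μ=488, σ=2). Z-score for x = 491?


z = (x - μ)/σ = (491 - 488)/2 = 1.5

z = 1.5


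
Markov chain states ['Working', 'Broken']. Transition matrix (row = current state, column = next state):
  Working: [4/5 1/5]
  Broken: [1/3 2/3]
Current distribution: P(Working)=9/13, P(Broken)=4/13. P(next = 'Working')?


P(next=Working) = Σᵢ P(now=i)×P(i→Working)
= 9/13×4/5 + 4/13×1/3
= 36/65 + 4/39 = 128/195

P = 128/195 ≈ 0.6564


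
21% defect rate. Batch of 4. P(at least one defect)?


P(all good) = (79/100)^4 = 38950081/100000000
P(≥1 defect) = 61049919/100000000

P = 61049919/100000000 ≈ 61.05%


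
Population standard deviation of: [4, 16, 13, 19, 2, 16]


Mean = 70/6 = 35/3
  (4-35/3)²=529/9
  (16-35/3)²=169/9
  (13-35/3)²=16/9
  (19-35/3)²=484/9
  (2-35/3)²=841/9
  (16-35/3)²=169/9
Σ(x-μ)² = 736/3
σ² = (736/3)/6 = 368/9

σ = √(368/9) ≈ 6.3944


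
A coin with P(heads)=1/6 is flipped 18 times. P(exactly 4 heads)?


Binomial: P(X=4) = C(18,4)×p^4×(1-p)^14
= 3060 × 1/1296 × 6103515625/78364164096 = 518798828125/2821109907456

P(X=4) = 518798828125/2821109907456 ≈ 18.39%


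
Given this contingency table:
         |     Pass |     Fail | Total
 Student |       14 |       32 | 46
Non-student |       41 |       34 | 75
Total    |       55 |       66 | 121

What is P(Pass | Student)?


P(Pass | Student) = 14/(14+32) = 14/46 = 7/23

P(Pass|Student) = 7/23 ≈ 30.43%


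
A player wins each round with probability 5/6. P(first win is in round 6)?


Geometric: P(X=6) = (1-p)^(k-1)×p = (1/6)^5×5/6 = 5/46656

P(X=6) = 5/46656 ≈ 0.01%


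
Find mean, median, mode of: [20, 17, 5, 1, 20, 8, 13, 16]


Sorted: [1, 5, 8, 13, 16, 17, 20, 20]
Mean = 100/8 = 25/2
Median = 29/2
Freq: {20: 2, 17: 1, 5: 1, 1: 1, 8: 1, 13: 1, 16: 1}
Mode: [20]

Mean=25/2, Median=29/2, Mode=20


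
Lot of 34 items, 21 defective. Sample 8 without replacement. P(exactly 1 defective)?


Hypergeometric: C(21,1)×C(13,7)/C(34,8)
= 21×1716/18156204 = 91/45849

P(X=1) = 91/45849 ≈ 0.20%


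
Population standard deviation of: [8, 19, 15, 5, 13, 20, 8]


Mean = 88/7
  (8-88/7)²=1024/49
  (19-88/7)²=2025/49
  (15-88/7)²=289/49
  (5-88/7)²=2809/49
  (13-88/7)²=9/49
  (20-88/7)²=2704/49
  (8-88/7)²=1024/49
Σ(x-μ)² = 1412/7
σ² = (1412/7)/7 = 1412/49

σ = √(1412/49) ≈ 5.3681


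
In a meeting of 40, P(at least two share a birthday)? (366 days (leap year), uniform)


P(all different) = Π(366-i)/366 for i=0..39
= 0.109455
P(match) = 1 - 0.109455 = 0.890545

P ≈ 0.8905 ≈ 89.05%


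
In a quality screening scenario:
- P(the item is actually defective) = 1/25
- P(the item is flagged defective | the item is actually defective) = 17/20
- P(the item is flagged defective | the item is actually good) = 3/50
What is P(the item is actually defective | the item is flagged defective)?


Using Bayes' theorem:
P(A|B) = P(B|A)·P(A) / P(B)

P(the item is flagged defective) = 17/20 × 1/25 + 3/50 × 24/25
= 17/500 + 36/625 = 229/2500

P(the item is actually defective|the item is flagged defective) = (17/500) / (229/2500) = 85/229

P(the item is actually defective|the item is flagged defective) = 85/229 ≈ 37.12%


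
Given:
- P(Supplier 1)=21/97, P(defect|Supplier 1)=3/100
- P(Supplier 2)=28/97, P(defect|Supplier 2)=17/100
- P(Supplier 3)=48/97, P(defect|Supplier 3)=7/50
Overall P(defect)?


P(B) = Σ P(B|Aᵢ)×P(Aᵢ)
  3/100×21/97 = 63/9700
  17/100×28/97 = 119/2425
  7/50×48/97 = 168/2425
Sum = 1211/9700

P(defect) = 1211/9700 ≈ 12.48%


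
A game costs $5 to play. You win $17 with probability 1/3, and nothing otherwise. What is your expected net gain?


E[gain] = (17-5)×1/3 + (-5)×2/3
= 4 - 10/3 = 2/3

Expected net gain = $2/3 ≈ $0.67


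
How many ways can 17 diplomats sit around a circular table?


Circular arrangements of 17 distinct objects: fix one position to break rotational symmetry.
(n-1)! = 16! = 20922789888000

20922789888000


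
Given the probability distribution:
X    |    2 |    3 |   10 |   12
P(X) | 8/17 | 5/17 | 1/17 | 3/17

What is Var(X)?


E[X] = 77/17
E[X²] = 609/17
Var(X) = E[X²] - (E[X])² = 609/17 - 5929/289 = 4424/289

Var(X) = 4424/289 ≈ 15.3080


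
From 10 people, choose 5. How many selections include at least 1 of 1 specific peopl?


Complement: C(10,5) - C(9,5) = 252 - 126 = 126

126


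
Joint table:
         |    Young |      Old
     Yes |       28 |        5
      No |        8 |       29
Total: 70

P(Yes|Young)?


P(Yes|Young) = 28/(28+8) = 28/36 = 7/9

P = 7/9 ≈ 77.78%


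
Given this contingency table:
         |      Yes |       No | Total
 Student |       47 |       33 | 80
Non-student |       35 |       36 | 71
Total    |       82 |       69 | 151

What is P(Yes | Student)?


P(Yes | Student) = 47/(47+33) = 47/80

P(Yes|Student) = 47/80 ≈ 58.75%


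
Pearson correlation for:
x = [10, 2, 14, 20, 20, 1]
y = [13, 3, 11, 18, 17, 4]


n=6, Σx=67, Σy=66, Σxy=994, Σx²=1101, Σy²=928
r = (6×994 - 67×66)/√((6×1101 - 67²)(6×928 - 66²))
= 1542/√(2117×1212) = 1542/√2565804 ≈ 1542/1601.8127 ≈ 0.9627

r ≈ 0.9627


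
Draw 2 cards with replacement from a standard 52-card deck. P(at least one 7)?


P(not a 7) = 48/52 = 12/13
P(none in 2 draws) = (12/13)^2 = 144/169
P(≥1 7) = 1 - 144/169 = 25/169

P = 25/169 ≈ 14.79%


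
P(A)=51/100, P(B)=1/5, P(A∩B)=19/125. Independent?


P(A)×P(B) = 51/500
P(A∩B) = 19/125
Not equal → NOT independent

No, not independent


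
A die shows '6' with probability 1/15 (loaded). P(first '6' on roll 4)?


Geometric: P(X=4) = (1-p)^(k-1)×p = (14/15)^3×1/15 = 2744/50625

P(X=4) = 2744/50625 ≈ 5.42%


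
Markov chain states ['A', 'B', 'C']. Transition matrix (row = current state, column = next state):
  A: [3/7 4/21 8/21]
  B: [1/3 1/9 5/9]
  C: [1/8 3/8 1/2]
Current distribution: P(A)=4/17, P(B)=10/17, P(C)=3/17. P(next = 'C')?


P(next=C) = Σᵢ P(now=i)×P(i→C)
= 4/17×8/21 + 10/17×5/9 + 3/17×1/2
= 32/357 + 50/153 + 3/34 = 1081/2142

P = 1081/2142 ≈ 0.5047


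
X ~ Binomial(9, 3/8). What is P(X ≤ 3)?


P(X ≤ 3) = Σ P(X=i) for i=0..3
P(X=0) = 1953125/134217728
P(X=1) = 10546875/134217728
P(X=2) = 6328125/33554432
P(X=3) = 8859375/33554432
Sum = 4578125/8388608

P(X ≤ 3) = 4578125/8388608 ≈ 54.58%


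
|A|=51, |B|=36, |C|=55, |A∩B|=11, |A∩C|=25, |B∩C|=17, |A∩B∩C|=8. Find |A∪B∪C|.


|A∪B∪C| = 51+36+55-11-25-17+8 = 97

|A∪B∪C| = 97


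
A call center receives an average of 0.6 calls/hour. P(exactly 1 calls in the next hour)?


Poisson(λ=0.6): P(X=1) = e^(-λ)×λ^k/k!
= e^(-0.6) × 0.6^1 / 1!
≈ 0.5488116361 × 0.6 / 1 ≈ 0.329287

P(X=1) ≈ 0.329287 ≈ 32.93%


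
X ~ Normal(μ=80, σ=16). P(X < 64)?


z = (64-80)/16 = -1.0
P(Z < -1.0) = 0.1587

P(X < 64) ≈ 0.1587
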